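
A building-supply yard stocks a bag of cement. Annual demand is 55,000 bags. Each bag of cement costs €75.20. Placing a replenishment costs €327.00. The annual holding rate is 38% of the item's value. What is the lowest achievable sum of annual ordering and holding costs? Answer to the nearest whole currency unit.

Holding cost H = 0.38 × €75.20 = €28.5760 per unit per year.
EOQ = √(2DS/H) = √(2 × 55,000 × 327 / 28.576) ≈ 1121.94.
At the optimum the two cost components are equal, so total cost = 2·(Q*/2)H = Q*·H.
Minimum total = √(2DSH) = √(2 × 55,000 × 327 × 28.576) ≈ 32060.548.

TC* ≈ €32,061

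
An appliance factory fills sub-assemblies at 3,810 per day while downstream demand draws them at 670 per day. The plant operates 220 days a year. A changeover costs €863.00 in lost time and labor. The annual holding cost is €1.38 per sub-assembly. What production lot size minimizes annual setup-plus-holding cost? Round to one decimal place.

Q* ≈ 14,956.4 sub-assemblies

Annual demand D = 670 × 220 = 147,400.
Production build-up factor (1 − d/p) = 1 − 670/3,810 = 0.8241.
Q* = √(2DS / (H(1 − d/p))) = √(2 × 147,400 × 863 / (1.38 × 0.8241)).
= √(254,412,400 / 1.1373) ≈ 14956.406.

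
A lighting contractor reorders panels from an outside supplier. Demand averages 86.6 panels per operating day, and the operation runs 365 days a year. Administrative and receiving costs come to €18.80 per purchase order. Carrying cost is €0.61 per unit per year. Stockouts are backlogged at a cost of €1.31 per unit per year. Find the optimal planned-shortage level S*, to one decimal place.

Annual demand D = 86.6 × 365 = 31,609.
With planned backorders, Q* = √(2DS/H) · √((H+B)/B).
√(2DS/H) = √(2 × 31,609 × 18.8 / 0.61) = 1395.836.
√((H+B)/B) = √((0.61+1.31)/1.31) = 1.2106.
Q* ≈ 1689.855.
S* = Q* · H/(H+B) = 1689.855 × 0.61/1.92 ≈ 536.881.

S* ≈ 536.9 panels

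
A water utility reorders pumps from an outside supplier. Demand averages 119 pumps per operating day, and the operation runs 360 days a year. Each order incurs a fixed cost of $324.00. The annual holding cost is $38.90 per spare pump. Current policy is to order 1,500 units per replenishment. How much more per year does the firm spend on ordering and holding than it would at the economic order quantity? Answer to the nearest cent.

Extra cost ≈ $5,566.97 per year

Annual demand D = 119 × 360 = 42,840.
EOQ = √(2DS/H) = √(2 × 42,840 × 324 / 38.9) ≈ 844.77.
Cost at Q* = (D/Q*)S + (Q*/2)H = √(2DSH) ≈ $32,861.47.
Cost at Q = 1,500: (42,840/1,500)×324 + (1,500/2)×38.9 = $9,253.44 + $29,175.00 = $38,428.44.
Excess = $38,428.44 − $32,861.47 = $5,566.97.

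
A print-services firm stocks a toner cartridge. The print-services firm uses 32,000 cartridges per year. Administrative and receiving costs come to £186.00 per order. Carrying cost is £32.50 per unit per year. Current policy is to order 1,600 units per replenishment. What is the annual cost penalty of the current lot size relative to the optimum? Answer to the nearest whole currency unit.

Extra cost ≈ £10,051 per year

EOQ = √(2DS/H) = √(2 × 32,000 × 186 / 32.5) ≈ 605.21.
Cost at Q* = (D/Q*)S + (Q*/2)H = √(2DSH) ≈ £19,669.27.
Cost at Q = 1,600: (32,000/1,600)×186 + (1,600/2)×32.5 = £3,720.00 + £26,000.00 = £29,720.00.
Excess = £29,720.00 − £19,669.27 = £10,050.73.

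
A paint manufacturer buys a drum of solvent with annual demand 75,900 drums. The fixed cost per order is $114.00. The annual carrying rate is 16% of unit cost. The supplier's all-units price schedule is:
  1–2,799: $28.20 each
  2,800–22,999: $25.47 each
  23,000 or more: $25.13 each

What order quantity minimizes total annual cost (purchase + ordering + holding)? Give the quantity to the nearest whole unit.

Holding cost per unit per year at price C is H = 0.16·C.
Evaluate total cost at each tier's feasible EOQ or, if the EOQ is below the tier, at the tier's minimum quantity.
EOQ at $28.20 = 1958.4 (feasible in tier 1): TC = 75,900×$28.20 + (75,900/1958.4)×114 + (1958.4/2)×0.16×$28.20 = $2,149,216.35.
EOQ at $25.47 = 2060.7 < 2800, so use break Q=2800: TC = 75,900×$25.47 + (75,900/2800.0)×114 + (2800.0/2)×0.16×$25.47 = $1,941,968.49.
EOQ at $25.13 = 2074.6 < 23000, so use break Q=23000: TC = 75,900×$25.13 + (75,900/23000.0)×114 + (23000.0/2)×0.16×$25.13 = $1,953,982.40.
Lowest total cost is $1,941,968.49 at Q = 2800.0.

Q* ≈ 2,800 drums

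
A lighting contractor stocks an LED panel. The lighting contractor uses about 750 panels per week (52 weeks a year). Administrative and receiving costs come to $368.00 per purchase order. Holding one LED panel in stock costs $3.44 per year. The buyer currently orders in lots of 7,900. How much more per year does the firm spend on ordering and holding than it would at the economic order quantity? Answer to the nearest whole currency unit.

Extra cost ≈ $5,468 per year

Annual demand D = 750 × 52 = 39,000.
EOQ = √(2DS/H) = √(2 × 39,000 × 368 / 3.44) ≈ 2888.63.
Cost at Q* = (D/Q*)S + (Q*/2)H = √(2DSH) ≈ $9,936.89.
Cost at Q = 7,900: (39,000/7,900)×368 + (7,900/2)×3.44 = $1,816.71 + $13,588.00 = $15,404.71.
Excess = $15,404.71 − $9,936.89 = $5,467.82.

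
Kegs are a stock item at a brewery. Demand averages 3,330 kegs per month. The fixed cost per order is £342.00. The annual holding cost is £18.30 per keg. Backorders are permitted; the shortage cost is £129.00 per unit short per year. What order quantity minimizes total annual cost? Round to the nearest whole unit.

Q* ≈ 1,306 kegs

Annual demand D = 3,330 × 12 = 39,960.
With planned backorders, Q* = √(2DS/H) · √((H+B)/B).
√(2DS/H) = √(2 × 39,960 × 342 / 18.3) = 1222.124.
√((H+B)/B) = √((18.3+129)/129) = 1.0686.
Q* ≈ 1305.936.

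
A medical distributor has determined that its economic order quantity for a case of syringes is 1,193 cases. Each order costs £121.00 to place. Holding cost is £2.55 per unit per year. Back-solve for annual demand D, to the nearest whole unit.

Squaring Q* = √(2DS/H) gives Q*² = 2DS/H.
From Q* = √(2DS/H): D = Q*²H / (2S) = 1,193² × 2.55 / (2 × 121) = 14997.045.

D ≈ 14,997 cases per year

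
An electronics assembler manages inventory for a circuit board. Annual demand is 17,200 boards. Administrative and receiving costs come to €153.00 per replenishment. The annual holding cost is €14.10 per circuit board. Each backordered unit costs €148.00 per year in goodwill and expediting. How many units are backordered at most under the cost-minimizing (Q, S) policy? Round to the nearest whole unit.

S* ≈ 56 boards

With planned backorders, Q* = √(2DS/H) · √((H+B)/B).
√(2DS/H) = √(2 × 17,200 × 153 / 14.1) = 610.964.
√((H+B)/B) = √((14.1+148)/148) = 1.0466.
Q* ≈ 639.405.
S* = Q* · H/(H+B) = 639.405 × 14.1/162.1 ≈ 55.618.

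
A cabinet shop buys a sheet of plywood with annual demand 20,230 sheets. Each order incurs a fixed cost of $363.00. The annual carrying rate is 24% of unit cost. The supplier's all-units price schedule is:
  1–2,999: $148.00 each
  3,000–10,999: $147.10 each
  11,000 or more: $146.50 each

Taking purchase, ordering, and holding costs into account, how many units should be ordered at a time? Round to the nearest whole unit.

Q* ≈ 643 sheets

Holding cost per unit per year at price C is H = 0.24·C.
Candidates are each tier's EOQ (if it falls in that tier) and each price-break quantity.
EOQ at $148.00 = 643.0 (feasible in tier 1): TC = 20,230×$148.00 + (20,230/643.0)×363 + (643.0/2)×0.24×$148.00 = $3,016,880.35.
EOQ at $147.10 = 645.0 < 3000, so use break Q=3000: TC = 20,230×$147.10 + (20,230/3000.0)×363 + (3000.0/2)×0.24×$147.10 = $3,031,236.83.
EOQ at $146.50 = 646.3 < 11000, so use break Q=11000: TC = 20,230×$146.50 + (20,230/11000.0)×363 + (11000.0/2)×0.24×$146.50 = $3,157,742.59.
Lowest total cost is $3,016,880.35 at Q = 643.0.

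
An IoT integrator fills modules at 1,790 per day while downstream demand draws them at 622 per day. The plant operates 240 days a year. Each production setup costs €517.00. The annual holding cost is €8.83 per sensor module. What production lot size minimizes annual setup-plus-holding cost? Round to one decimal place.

Annual demand D = 622 × 240 = 149,280.
Production build-up factor (1 − d/p) = 1 − 622/1,790 = 0.6525.
Q* = √(2DS / (H(1 − d/p))) = √(2 × 149,280 × 517 / (8.83 × 0.6525)).
= √(154,355,520 / 5.7617) ≈ 5175.899.

Q* ≈ 5,175.9 modules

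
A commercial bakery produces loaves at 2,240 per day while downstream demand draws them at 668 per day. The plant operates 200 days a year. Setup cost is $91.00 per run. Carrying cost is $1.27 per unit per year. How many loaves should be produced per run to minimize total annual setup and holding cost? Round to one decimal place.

Q* ≈ 5,223.2 loaves

Annual demand D = 668 × 200 = 133,600.
Production build-up factor (1 − d/p) = 1 − 668/2,240 = 0.7018.
Q* = √(2DS / (H(1 − d/p))) = √(2 × 133,600 × 91 / (1.27 × 0.7018)).
= √(24,315,200 / 0.8913) ≈ 5223.178.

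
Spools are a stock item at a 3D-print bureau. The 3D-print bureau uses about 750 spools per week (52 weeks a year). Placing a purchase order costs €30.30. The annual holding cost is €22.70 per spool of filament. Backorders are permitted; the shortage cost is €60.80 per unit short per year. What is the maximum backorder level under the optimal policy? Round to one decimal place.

Annual demand D = 750 × 52 = 39,000.
With planned backorders, Q* = √(2DS/H) · √((H+B)/B).
√(2DS/H) = √(2 × 39,000 × 30.3 / 22.7) = 322.668.
√((H+B)/B) = √((22.7+60.8)/60.8) = 1.1719.
Q* ≈ 378.135.
S* = Q* · H/(H+B) = 378.135 × 22.7/83.5 ≈ 102.798.

S* ≈ 102.8 spools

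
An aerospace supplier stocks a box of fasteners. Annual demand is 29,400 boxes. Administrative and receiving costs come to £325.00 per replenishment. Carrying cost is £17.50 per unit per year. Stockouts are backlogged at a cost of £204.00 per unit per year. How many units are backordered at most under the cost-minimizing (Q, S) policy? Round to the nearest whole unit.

S* ≈ 86 boxes

With planned backorders, Q* = √(2DS/H) · √((H+B)/B).
√(2DS/H) = √(2 × 29,400 × 325 / 17.5) = 1044.988.
√((H+B)/B) = √((17.5+204)/204) = 1.0420.
Q* ≈ 1088.888.
S* = Q* · H/(H+B) = 1088.888 × 17.5/221.5 ≈ 86.030.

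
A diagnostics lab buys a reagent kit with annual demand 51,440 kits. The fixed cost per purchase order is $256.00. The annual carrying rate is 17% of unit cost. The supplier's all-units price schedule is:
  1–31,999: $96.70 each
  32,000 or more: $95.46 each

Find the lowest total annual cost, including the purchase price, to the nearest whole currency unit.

TC* ≈ $4,995,056

Holding cost per unit per year at price C is H = 0.17·C.
For each price level, check whether its EOQ is feasible; otherwise the best quantity at that price is the breakpoint.
EOQ at $96.70 = 1265.7 (feasible in tier 1): TC = 51,440×$96.70 + (51,440/1265.7)×256 + (1265.7/2)×0.17×$96.70 = $4,995,055.66.
EOQ at $95.46 = 1273.9 < 32000, so use break Q=32000: TC = 51,440×$95.46 + (51,440/32000.0)×256 + (32000.0/2)×0.17×$95.46 = $5,170,525.12.
Lowest total cost among the candidates is at Q = 1265.7.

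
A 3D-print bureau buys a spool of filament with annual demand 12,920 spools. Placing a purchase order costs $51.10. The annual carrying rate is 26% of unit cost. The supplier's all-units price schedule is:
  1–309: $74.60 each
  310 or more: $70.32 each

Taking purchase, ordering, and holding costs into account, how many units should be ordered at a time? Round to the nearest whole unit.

Q* ≈ 310 spools

Holding cost per unit per year at price C is H = 0.26·C.
For each price level, check whether its EOQ is feasible; otherwise the best quantity at that price is the breakpoint.
EOQ at $74.60 = 260.9 (feasible in tier 1): TC = 12,920×$74.60 + (12,920/260.9)×51.1 + (260.9/2)×0.26×$74.60 = $968,892.73.
EOQ at $70.32 = 268.7 < 310, so use break Q=310: TC = 12,920×$70.32 + (12,920/310.0)×51.1 + (310.0/2)×0.26×$70.32 = $913,498.01.
Lowest total cost is $913,498.01 at Q = 310.0.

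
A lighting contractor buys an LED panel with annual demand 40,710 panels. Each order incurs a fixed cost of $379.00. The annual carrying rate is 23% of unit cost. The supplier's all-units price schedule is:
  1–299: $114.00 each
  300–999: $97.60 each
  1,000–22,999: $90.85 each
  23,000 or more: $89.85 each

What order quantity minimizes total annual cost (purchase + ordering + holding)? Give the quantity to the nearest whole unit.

Q* ≈ 1,215 panels

Holding cost per unit per year at price C is H = 0.23·C.
Evaluate total cost at each tier's feasible EOQ or, if the EOQ is below the tier, at the tier's minimum quantity.
Tier 1 ($114.00): EOQ = 1084.8 exceeds tier's upper bound 299, so this tier is dominated.
Tier 2 ($97.60): EOQ = 1172.5 exceeds tier's upper bound 999, so this tier is dominated.
EOQ at $90.85 = 1215.2 (feasible in tier 3): TC = 40,710×$90.85 + (40,710/1215.2)×379 + (1215.2/2)×0.23×$90.85 = $3,723,896.36.
EOQ at $89.85 = 1222.0 < 23000, so use break Q=23000: TC = 40,710×$89.85 + (40,710/23000.0)×379 + (23000.0/2)×0.23×$89.85 = $3,896,117.58.
Lowest total cost is $3,723,896.36 at Q = 1215.2.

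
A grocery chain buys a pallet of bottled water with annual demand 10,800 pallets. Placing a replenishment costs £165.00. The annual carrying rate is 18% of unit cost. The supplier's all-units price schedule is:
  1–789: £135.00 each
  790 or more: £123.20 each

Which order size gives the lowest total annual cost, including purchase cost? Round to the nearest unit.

Q* ≈ 790 pallets

Holding cost per unit per year at price C is H = 0.18·C.
Evaluate total cost at each tier's feasible EOQ or, if the EOQ is below the tier, at the tier's minimum quantity.
EOQ at £135.00 = 383.0 (feasible in tier 1): TC = 10,800×£135.00 + (10,800/383.0)×165 + (383.0/2)×0.18×£135.00 = £1,467,306.19.
EOQ at £123.20 = 400.9 < 790, so use break Q=790: TC = 10,800×£123.20 + (10,800/790.0)×165 + (790.0/2)×0.18×£123.20 = £1,341,575.22.
Lowest total cost is £1,341,575.22 at Q = 790.0.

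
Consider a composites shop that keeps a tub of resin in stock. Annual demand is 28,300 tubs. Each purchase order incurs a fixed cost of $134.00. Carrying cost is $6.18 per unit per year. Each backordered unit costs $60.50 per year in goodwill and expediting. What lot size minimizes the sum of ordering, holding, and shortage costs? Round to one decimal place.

With planned backorders, Q* = √(2DS/H) · √((H+B)/B).
√(2DS/H) = √(2 × 28,300 × 134 / 6.18) = 1107.813.
√((H+B)/B) = √((6.18+60.5)/60.5) = 1.0498.
Q* ≈ 1163.018.

Q* ≈ 1,163.0 tubs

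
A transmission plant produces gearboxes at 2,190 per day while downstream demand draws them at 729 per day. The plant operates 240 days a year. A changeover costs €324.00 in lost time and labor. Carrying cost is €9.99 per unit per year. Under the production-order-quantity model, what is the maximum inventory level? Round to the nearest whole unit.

Annual demand D = 729 × 240 = 174,960.
Production build-up factor (1 − d/p) = 1 − 729/2,190 = 0.6671.
Q* = √(2DS / (H(1 − d/p))) = √(2 × 174,960 × 324 / (9.99 × 0.6671)).
= √(113,374,080 / 6.6646) ≈ 4124.498.
Maximum inventory = Q*(1 − d/p) = 4124.498 × 0.6671 ≈ 2751.549.

I_max ≈ 2,752 gearboxes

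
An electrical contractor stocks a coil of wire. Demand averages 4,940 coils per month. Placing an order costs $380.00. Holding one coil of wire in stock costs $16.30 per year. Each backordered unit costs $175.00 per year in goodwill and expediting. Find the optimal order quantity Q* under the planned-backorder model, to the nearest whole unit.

Q* ≈ 1,738 coils

Annual demand D = 4,940 × 12 = 59,280.
With planned backorders, Q* = √(2DS/H) · √((H+B)/B).
√(2DS/H) = √(2 × 59,280 × 380 / 16.3) = 1662.521.
√((H+B)/B) = √((16.3+175)/175) = 1.0455.
Q* ≈ 1738.223.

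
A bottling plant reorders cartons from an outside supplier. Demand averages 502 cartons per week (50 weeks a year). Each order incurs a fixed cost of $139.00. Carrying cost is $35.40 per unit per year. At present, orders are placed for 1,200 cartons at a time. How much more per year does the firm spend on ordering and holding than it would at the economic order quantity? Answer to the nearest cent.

Annual demand D = 502 × 50 = 25,100.
EOQ = √(2DS/H) = √(2 × 25,100 × 139 / 35.4) ≈ 443.97.
Cost at Q* = (D/Q*)S + (Q*/2)H = √(2DSH) ≈ $15,716.68.
Cost at Q = 1,200: (25,100/1,200)×139 + (1,200/2)×35.4 = $2,907.42 + $21,240.00 = $24,147.42.
Excess = $24,147.42 − $15,716.68 = $8,430.73.

Extra cost ≈ $8,430.73 per year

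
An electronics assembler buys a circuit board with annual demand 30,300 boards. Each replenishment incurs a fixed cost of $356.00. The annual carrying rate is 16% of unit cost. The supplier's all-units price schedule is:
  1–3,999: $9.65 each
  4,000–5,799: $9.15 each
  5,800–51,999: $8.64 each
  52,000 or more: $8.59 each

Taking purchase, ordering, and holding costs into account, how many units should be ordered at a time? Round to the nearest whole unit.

Q* ≈ 5,800 boards

Holding cost per unit per year at price C is H = 0.16·C.
For each price level, check whether its EOQ is feasible; otherwise the best quantity at that price is the breakpoint.
EOQ at $9.65 = 3738.0 (feasible in tier 1): TC = 30,300×$9.65 + (30,300/3738.0)×356 + (3738.0/2)×0.16×$9.65 = $298,166.45.
EOQ at $9.15 = 3838.8 < 4000, so use break Q=4000: TC = 30,300×$9.15 + (30,300/4000.0)×356 + (4000.0/2)×0.16×$9.15 = $282,869.70.
EOQ at $8.64 = 3950.4 < 5800, so use break Q=5800: TC = 30,300×$8.64 + (30,300/5800.0)×356 + (5800.0/2)×0.16×$8.64 = $267,660.75.
EOQ at $8.59 = 3961.9 < 52000, so use break Q=52000: TC = 30,300×$8.59 + (30,300/52000.0)×356 + (52000.0/2)×0.16×$8.59 = $296,218.84.
Lowest total cost is $267,660.75 at Q = 5800.0.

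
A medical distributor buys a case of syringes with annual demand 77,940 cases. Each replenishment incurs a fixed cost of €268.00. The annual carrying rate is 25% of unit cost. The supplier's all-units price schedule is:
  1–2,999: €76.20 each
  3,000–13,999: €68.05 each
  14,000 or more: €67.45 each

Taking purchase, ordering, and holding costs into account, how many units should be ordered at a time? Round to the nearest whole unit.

Q* ≈ 3,000 cases

Holding cost per unit per year at price C is H = 0.25·C.
Candidates are each tier's EOQ (if it falls in that tier) and each price-break quantity.
EOQ at €76.20 = 1480.9 (feasible in tier 1): TC = 77,940×€76.20 + (77,940/1480.9)×268 + (1480.9/2)×0.25×€76.20 = €5,967,238.45.
EOQ at €68.05 = 1567.0 < 3000, so use break Q=3000: TC = 77,940×€68.05 + (77,940/3000.0)×268 + (3000.0/2)×0.25×€68.05 = €5,336,298.39.
EOQ at €67.45 = 1574.0 < 14000, so use break Q=14000: TC = 77,940×€67.45 + (77,940/14000.0)×268 + (14000.0/2)×0.25×€67.45 = €5,376,582.49.
Lowest total cost is €5,336,298.39 at Q = 3000.0.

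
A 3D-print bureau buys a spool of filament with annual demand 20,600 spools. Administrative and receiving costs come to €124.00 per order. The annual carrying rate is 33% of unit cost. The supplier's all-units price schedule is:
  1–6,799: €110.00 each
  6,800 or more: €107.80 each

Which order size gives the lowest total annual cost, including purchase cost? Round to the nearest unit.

Q* ≈ 375 spools

Holding cost per unit per year at price C is H = 0.33·C.
Candidates are each tier's EOQ (if it falls in that tier) and each price-break quantity.
EOQ at €110.00 = 375.2 (feasible in tier 1): TC = 20,600×€110.00 + (20,600/375.2)×124 + (375.2/2)×0.33×€110.00 = €2,279,617.98.
EOQ at €107.80 = 379.0 < 6800, so use break Q=6800: TC = 20,600×€107.80 + (20,600/6800.0)×124 + (6800.0/2)×0.33×€107.80 = €2,342,007.25.
Lowest total cost is €2,279,617.98 at Q = 375.2.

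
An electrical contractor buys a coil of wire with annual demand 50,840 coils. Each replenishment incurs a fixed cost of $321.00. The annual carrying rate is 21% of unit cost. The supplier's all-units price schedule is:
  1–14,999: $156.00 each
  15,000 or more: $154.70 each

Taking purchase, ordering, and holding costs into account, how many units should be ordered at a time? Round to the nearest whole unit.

Q* ≈ 998 coils

Holding cost per unit per year at price C is H = 0.21·C.
Candidates are each tier's EOQ (if it falls in that tier) and each price-break quantity.
EOQ at $156.00 = 998.2 (feasible in tier 1): TC = 50,840×$156.00 + (50,840/998.2)×321 + (998.2/2)×0.21×$156.00 = $7,963,739.58.
EOQ at $154.70 = 1002.3 < 15000, so use break Q=15000: TC = 50,840×$154.70 + (50,840/15000.0)×321 + (15000.0/2)×0.21×$154.70 = $8,109,688.48.
Lowest total cost is $7,963,739.58 at Q = 998.2.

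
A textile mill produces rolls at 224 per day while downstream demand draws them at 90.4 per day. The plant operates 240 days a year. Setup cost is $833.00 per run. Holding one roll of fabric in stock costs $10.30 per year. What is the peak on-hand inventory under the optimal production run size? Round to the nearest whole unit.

I_max ≈ 1,447 rolls

Annual demand D = 90.4 × 240 = 21,696.
Production build-up factor (1 − d/p) = 1 − 90.4/224 = 0.5964.
Q* = √(2DS / (H(1 − d/p))) = √(2 × 21,696 × 833 / (10.3 × 0.5964)).
= √(36,145,536 / 6.1432) ≈ 2425.658.
Maximum inventory = Q*(1 − d/p) = 2425.658 × 0.5964 ≈ 1446.732.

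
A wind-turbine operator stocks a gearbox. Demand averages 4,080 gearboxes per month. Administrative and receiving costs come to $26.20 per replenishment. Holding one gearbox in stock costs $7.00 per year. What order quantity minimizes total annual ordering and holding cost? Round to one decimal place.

Q* ≈ 605.4 gearboxes

Annual demand D = 4,080 × 12 = 48,960.
EOQ = √(2DS / H) = √(2 × 48,960 × 26.2 / 7).
= √(2,565,504 / 7) = √366,500.5714 ≈ 605.393.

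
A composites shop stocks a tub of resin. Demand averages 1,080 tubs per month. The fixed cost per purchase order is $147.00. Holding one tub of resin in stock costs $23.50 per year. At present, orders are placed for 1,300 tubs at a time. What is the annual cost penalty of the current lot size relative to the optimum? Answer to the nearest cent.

Annual demand D = 1,080 × 12 = 12,960.
EOQ = √(2DS/H) = √(2 × 12,960 × 147 / 23.5) ≈ 402.66.
Cost at Q* = (D/Q*)S + (Q*/2)H = √(2DSH) ≈ $9,462.59.
Cost at Q = 1,300: (12,960/1,300)×147 + (1,300/2)×23.5 = $1,465.48 + $15,275.00 = $16,740.48.
Excess = $16,740.48 − $9,462.59 = $7,277.89.

Extra cost ≈ $7,277.89 per year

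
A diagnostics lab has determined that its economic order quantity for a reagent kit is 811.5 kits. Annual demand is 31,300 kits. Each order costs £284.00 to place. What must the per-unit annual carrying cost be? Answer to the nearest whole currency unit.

Squaring Q* = √(2DS/H) gives Q*² = 2DS/H.
From Q* = √(2DS/H): H = 2DS / Q*² = 2 × 31,300 × 284 / 811.5² = 26.9970.

H ≈ £27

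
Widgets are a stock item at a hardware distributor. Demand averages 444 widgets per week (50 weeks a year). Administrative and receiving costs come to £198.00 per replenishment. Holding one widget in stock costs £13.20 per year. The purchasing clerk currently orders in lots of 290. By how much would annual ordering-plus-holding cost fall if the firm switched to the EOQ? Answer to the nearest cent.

Extra cost ≈ £6,298.88 per year

Annual demand D = 444 × 50 = 22,200.
EOQ = √(2DS/H) = √(2 × 22,200 × 198 / 13.2) ≈ 816.09.
Cost at Q* = (D/Q*)S + (Q*/2)H = √(2DSH) ≈ £10,772.36.
Cost at Q = 290: (22,200/290)×198 + (290/2)×13.2 = £15,157.24 + £1,914.00 = £17,071.24.
Excess = £17,071.24 − £10,772.36 = £6,298.88.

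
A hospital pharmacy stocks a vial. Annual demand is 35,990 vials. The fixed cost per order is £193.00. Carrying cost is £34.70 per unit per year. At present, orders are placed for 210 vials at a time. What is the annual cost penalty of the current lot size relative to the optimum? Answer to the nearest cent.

Extra cost ≈ £14,764.22 per year

EOQ = √(2DS/H) = √(2 × 35,990 × 193 / 34.7) ≈ 632.73.
Cost at Q* = (D/Q*)S + (Q*/2)H = √(2DSH) ≈ £21,955.80.
Cost at Q = 210: (35,990/210)×193 + (210/2)×34.7 = £33,076.52 + £3,643.50 = £36,720.02.
Excess = £36,720.02 − £21,955.80 = £14,764.22.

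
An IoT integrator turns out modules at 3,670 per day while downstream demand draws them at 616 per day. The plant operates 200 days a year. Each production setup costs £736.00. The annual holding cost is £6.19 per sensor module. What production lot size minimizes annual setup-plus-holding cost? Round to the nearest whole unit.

Annual demand D = 616 × 200 = 123,200.
Production build-up factor (1 − d/p) = 1 − 616/3,670 = 0.8322.
Q* = √(2DS / (H(1 − d/p))) = √(2 × 123,200 × 736 / (6.19 × 0.8322)).
= √(181,350,400 / 5.151) ≈ 5933.521.

Q* ≈ 5,934 modules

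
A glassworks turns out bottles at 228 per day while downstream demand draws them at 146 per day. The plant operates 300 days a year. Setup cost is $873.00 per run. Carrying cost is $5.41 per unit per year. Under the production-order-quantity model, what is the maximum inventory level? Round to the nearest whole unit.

I_max ≈ 2,255 bottles

Annual demand D = 146 × 300 = 43,800.
Production build-up factor (1 − d/p) = 1 − 146/228 = 0.3596.
Q* = √(2DS / (H(1 − d/p))) = √(2 × 43,800 × 873 / (5.41 × 0.3596)).
= √(76,474,800 / 1.9457) ≈ 6269.329.
Maximum inventory = Q*(1 − d/p) = 6269.329 × 0.3596 ≈ 2254.759.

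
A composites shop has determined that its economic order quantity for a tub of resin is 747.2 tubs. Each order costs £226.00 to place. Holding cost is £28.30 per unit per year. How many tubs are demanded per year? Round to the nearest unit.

Invert the EOQ relation Q*² = 2DS/H.
From Q* = √(2DS/H): D = Q*²H / (2S) = 747.2² × 28.3 / (2 × 226) = 34956.000.

D ≈ 34,956 tubs per year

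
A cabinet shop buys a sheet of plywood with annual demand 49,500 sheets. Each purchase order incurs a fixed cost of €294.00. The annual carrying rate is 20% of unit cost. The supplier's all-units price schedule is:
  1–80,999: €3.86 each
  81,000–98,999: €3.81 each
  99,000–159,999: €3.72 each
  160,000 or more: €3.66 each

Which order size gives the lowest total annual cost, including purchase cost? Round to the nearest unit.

Q* ≈ 6,140 sheets

Holding cost per unit per year at price C is H = 0.20·C.
Candidates are each tier's EOQ (if it falls in that tier) and each price-break quantity.
EOQ at €3.86 = 6140.2 (feasible in tier 1): TC = 49,500×€3.86 + (49,500/6140.2)×294 + (6140.2/2)×0.20×€3.86 = €195,810.24.
EOQ at €3.81 = 6180.4 < 81000, so use break Q=81000: TC = 49,500×€3.81 + (49,500/81000.0)×294 + (81000.0/2)×0.20×€3.81 = €219,635.67.
EOQ at €3.72 = 6254.7 < 99000, so use break Q=99000: TC = 49,500×€3.72 + (49,500/99000.0)×294 + (99000.0/2)×0.20×€3.72 = €221,115.00.
EOQ at €3.66 = 6305.7 < 160000, so use break Q=160000: TC = 49,500×€3.66 + (49,500/160000.0)×294 + (160000.0/2)×0.20×€3.66 = €239,820.96.
Lowest total cost is €195,810.24 at Q = 6140.2.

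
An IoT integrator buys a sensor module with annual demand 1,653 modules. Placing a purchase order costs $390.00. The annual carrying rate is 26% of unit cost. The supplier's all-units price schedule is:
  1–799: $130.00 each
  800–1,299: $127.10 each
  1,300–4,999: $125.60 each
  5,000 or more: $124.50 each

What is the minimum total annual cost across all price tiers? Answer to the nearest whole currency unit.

Holding cost per unit per year at price C is H = 0.26·C.
Evaluate total cost at each tier's feasible EOQ or, if the EOQ is below the tier, at the tier's minimum quantity.
EOQ at $130.00 = 195.3 (feasible in tier 1): TC = 1,653×$130.00 + (1,653/195.3)×390 + (195.3/2)×0.26×$130.00 = $221,491.49.
EOQ at $127.10 = 197.5 < 800, so use break Q=800: TC = 1,653×$127.10 + (1,653/800.0)×390 + (800.0/2)×0.26×$127.10 = $224,120.54.
EOQ at $125.60 = 198.7 < 1300, so use break Q=1300: TC = 1,653×$125.60 + (1,653/1300.0)×390 + (1300.0/2)×0.26×$125.60 = $229,339.10.
EOQ at $124.50 = 199.6 < 5000, so use break Q=5000: TC = 1,653×$124.50 + (1,653/5000.0)×390 + (5000.0/2)×0.26×$124.50 = $286,852.43.
Lowest total cost among the candidates is at Q = 195.3.

TC* ≈ $221,491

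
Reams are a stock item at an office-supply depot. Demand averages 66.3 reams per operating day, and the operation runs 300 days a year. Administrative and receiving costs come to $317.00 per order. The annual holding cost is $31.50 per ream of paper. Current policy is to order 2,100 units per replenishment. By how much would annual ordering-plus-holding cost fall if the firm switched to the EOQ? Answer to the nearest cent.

Annual demand D = 66.3 × 300 = 19,890.
EOQ = √(2DS/H) = √(2 × 19,890 × 317 / 31.5) ≈ 632.71.
Cost at Q* = (D/Q*)S + (Q*/2)H = √(2DSH) ≈ $19,930.46.
Cost at Q = 2,100: (19,890/2,100)×317 + (2,100/2)×31.5 = $3,002.44 + $33,075.00 = $36,077.44.
Excess = $36,077.44 − $19,930.46 = $16,146.98.

Extra cost ≈ $16,146.98 per year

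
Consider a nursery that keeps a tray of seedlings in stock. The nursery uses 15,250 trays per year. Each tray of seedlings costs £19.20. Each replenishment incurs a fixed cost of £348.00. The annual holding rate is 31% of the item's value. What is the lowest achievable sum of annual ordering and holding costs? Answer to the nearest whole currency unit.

Holding cost H = 0.31 × £19.20 = £5.9520 per unit per year.
EOQ = √(2DS/H) = √(2 × 15,250 × 348 / 5.952) ≈ 1335.39.
At Q*, ordering cost (D/Q*)S equals holding cost (Q*/2)H, each = √(DSH/2).
Minimum total = √(2DSH) = √(2 × 15,250 × 348 × 5.952) ≈ 7948.241.

TC* ≈ £7,948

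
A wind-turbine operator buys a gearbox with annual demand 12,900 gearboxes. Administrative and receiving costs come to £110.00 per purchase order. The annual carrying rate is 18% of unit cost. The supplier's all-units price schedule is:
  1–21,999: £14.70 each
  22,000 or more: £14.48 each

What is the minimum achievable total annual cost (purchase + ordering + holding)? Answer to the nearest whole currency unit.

TC* ≈ £192,370

Holding cost per unit per year at price C is H = 0.18·C.
Candidates are each tier's EOQ (if it falls in that tier) and each price-break quantity.
EOQ at £14.70 = 1035.6 (feasible in tier 1): TC = 12,900×£14.70 + (12,900/1035.6)×110 + (1035.6/2)×0.18×£14.70 = £192,370.32.
EOQ at £14.48 = 1043.5 < 22000, so use break Q=22000: TC = 12,900×£14.48 + (12,900/22000.0)×110 + (22000.0/2)×0.18×£14.48 = £215,526.90.
Lowest total cost among the candidates is at Q = 1035.6.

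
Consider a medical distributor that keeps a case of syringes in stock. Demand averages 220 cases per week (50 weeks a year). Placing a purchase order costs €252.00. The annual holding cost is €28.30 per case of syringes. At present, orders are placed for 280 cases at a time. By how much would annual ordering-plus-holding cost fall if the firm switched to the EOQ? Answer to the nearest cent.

Annual demand D = 220 × 50 = 11,000.
EOQ = √(2DS/H) = √(2 × 11,000 × 252 / 28.3) ≈ 442.61.
Cost at Q* = (D/Q*)S + (Q*/2)H = √(2DSH) ≈ €12,525.78.
Cost at Q = 280: (11,000/280)×252 + (280/2)×28.3 = €9,900.00 + €3,962.00 = €13,862.00.
Excess = €13,862.00 − €12,525.78 = €1,336.22.

Extra cost ≈ €1,336.22 per year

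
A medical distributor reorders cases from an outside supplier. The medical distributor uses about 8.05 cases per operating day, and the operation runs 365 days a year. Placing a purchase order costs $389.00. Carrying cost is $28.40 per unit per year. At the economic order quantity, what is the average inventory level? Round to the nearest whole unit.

Average inventory ≈ 142 cases

Annual demand D = 8.05 × 365 = 2,938.25.
The optimal lot size = √(2DS/H) = √(2 × 2,938.25 × 389 / 28.4) ≈ 283.71.
Average inventory = Q*/2 ≈ 283.71 / 2 = 141.855.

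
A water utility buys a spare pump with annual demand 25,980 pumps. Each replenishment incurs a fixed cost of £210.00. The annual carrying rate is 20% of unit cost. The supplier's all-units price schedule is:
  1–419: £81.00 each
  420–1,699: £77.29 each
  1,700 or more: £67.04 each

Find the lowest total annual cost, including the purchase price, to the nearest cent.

Holding cost per unit per year at price C is H = 0.20·C.
Candidates are each tier's EOQ (if it falls in that tier) and each price-break quantity.
Tier 1 (£81.00): EOQ = 820.7 exceeds tier's upper bound 419, so this tier is dominated.
EOQ at £77.29 = 840.2 (feasible in tier 2): TC = 25,980×£77.29 + (25,980/840.2)×210 + (840.2/2)×0.20×£77.29 = £2,020,981.56.
EOQ at £67.04 = 902.1 < 1700, so use break Q=1700: TC = 25,980×£67.04 + (25,980/1700.0)×210 + (1700.0/2)×0.20×£67.04 = £1,756,305.29.
Lowest total cost among the candidates is at Q = 1700.0.

TC* ≈ £1,756,305.29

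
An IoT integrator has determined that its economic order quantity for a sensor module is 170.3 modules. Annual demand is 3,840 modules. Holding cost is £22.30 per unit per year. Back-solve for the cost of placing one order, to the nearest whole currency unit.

S ≈ £84

Invert the EOQ relation Q*² = 2DS/H.
From Q* = √(2DS/H): S = Q*²H / (2D) = 170.3² × 22.3 / (2 × 3,840) = 84.2118.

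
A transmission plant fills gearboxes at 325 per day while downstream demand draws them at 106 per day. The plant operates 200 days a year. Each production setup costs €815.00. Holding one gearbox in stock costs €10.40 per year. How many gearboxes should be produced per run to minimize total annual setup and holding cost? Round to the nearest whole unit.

Q* ≈ 2,221 gearboxes

Annual demand D = 106 × 200 = 21,200.
Production build-up factor (1 − d/p) = 1 − 106/325 = 0.6738.
Q* = √(2DS / (H(1 − d/p))) = √(2 × 21,200 × 815 / (10.4 × 0.6738)).
= √(34,556,000 / 7.008) ≈ 2220.571.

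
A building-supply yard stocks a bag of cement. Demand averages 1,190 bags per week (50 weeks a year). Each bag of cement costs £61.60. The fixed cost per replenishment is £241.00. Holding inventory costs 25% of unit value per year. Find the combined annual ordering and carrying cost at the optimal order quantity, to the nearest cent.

TC* ≈ £21,015.63

Annual demand D = 1,190 × 50 = 59,500.
Holding cost H = 0.25 × £61.60 = £15.4000 per unit per year.
The optimal lot size = √(2DS/H) = √(2 × 59,500 × 241 / 15.4) ≈ 1364.65.
At the optimum the two cost components are equal, so total cost = 2·(Q*/2)H = Q*·H.
Minimum total = √(2DSH) = √(2 × 59,500 × 241 × 15.4) ≈ 21015.628.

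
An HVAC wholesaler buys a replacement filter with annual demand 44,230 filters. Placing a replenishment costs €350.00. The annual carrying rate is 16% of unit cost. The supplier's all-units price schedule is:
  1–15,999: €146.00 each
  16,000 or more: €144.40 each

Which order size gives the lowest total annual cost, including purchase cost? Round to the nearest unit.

Q* ≈ 1,151 filters

Holding cost per unit per year at price C is H = 0.16·C.
Evaluate total cost at each tier's feasible EOQ or, if the EOQ is below the tier, at the tier's minimum quantity.
EOQ at €146.00 = 1151.3 (feasible in tier 1): TC = 44,230×€146.00 + (44,230/1151.3)×350 + (1151.3/2)×0.16×€146.00 = €6,484,473.29.
EOQ at €144.40 = 1157.6 < 16000, so use break Q=16000: TC = 44,230×€144.40 + (44,230/16000.0)×350 + (16000.0/2)×0.16×€144.40 = €6,572,611.53.
Lowest total cost is €6,484,473.29 at Q = 1151.3.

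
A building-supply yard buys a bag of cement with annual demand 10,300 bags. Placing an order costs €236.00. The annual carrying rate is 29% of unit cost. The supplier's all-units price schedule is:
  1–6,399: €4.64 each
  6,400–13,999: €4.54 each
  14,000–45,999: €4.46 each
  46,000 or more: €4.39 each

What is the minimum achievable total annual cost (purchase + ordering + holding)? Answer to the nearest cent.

TC* ≈ €50,349.69

Holding cost per unit per year at price C is H = 0.29·C.
Candidates are each tier's EOQ (if it falls in that tier) and each price-break quantity.
EOQ at €4.64 = 1900.8 (feasible in tier 1): TC = 10,300×€4.64 + (10,300/1900.8)×236 + (1900.8/2)×0.29×€4.64 = €50,349.69.
EOQ at €4.54 = 1921.6 < 6400, so use break Q=6400: TC = 10,300×€4.54 + (10,300/6400.0)×236 + (6400.0/2)×0.29×€4.54 = €51,354.93.
EOQ at €4.46 = 1938.8 < 14000, so use break Q=14000: TC = 10,300×€4.46 + (10,300/14000.0)×236 + (14000.0/2)×0.29×€4.46 = €55,165.43.
EOQ at €4.39 = 1954.2 < 46000, so use break Q=46000: TC = 10,300×€4.39 + (10,300/46000.0)×236 + (46000.0/2)×0.29×€4.39 = €74,551.14.
Lowest total cost among the candidates is at Q = 1900.8.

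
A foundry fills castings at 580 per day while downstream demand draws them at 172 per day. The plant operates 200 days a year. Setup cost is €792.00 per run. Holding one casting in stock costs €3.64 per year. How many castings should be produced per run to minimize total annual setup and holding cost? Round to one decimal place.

Q* ≈ 4,613.1 castings

Annual demand D = 172 × 200 = 34,400.
Production build-up factor (1 − d/p) = 1 − 172/580 = 0.7034.
Q* = √(2DS / (H(1 − d/p))) = √(2 × 34,400 × 792 / (3.64 × 0.7034)).
= √(54,489,600 / 2.5606) ≈ 4613.070.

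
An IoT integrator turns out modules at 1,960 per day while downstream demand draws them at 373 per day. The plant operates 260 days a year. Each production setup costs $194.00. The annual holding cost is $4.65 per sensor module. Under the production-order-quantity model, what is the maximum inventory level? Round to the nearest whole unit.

Annual demand D = 373 × 260 = 96,980.
Production build-up factor (1 − d/p) = 1 − 373/1,960 = 0.8097.
Q* = √(2DS / (H(1 − d/p))) = √(2 × 96,980 × 194 / (4.65 × 0.8097)).
= √(37,628,240 / 3.7651) ≈ 3161.332.
Maximum inventory = Q*(1 − d/p) = 3161.332 × 0.8097 ≈ 2559.711.

I_max ≈ 2,560 modules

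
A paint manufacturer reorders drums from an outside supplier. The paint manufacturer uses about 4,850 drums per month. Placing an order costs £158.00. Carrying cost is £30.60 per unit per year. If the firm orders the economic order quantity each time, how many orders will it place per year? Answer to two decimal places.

Annual demand D = 4,850 × 12 = 58,200.
EOQ = √(2DS/H) = √(2 × 58,200 × 158 / 30.6) ≈ 775.25.
Orders per year = D / Q* = 58,200 / 775.25 ≈ 75.072.

N ≈ 75.07 orders per year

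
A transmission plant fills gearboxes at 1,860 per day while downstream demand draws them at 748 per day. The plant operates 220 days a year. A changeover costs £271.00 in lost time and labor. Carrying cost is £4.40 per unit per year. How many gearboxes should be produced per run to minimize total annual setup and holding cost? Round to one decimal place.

Annual demand D = 748 × 220 = 164,560.
Production build-up factor (1 − d/p) = 1 − 748/1,860 = 0.5978.
Q* = √(2DS / (H(1 − d/p))) = √(2 × 164,560 × 271 / (4.4 × 0.5978)).
= √(89,191,520 / 2.6305) ≈ 5822.903.

Q* ≈ 5,822.9 gearboxes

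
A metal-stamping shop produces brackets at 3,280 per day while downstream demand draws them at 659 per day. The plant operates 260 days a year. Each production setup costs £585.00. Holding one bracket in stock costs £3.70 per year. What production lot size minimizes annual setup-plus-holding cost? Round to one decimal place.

Q* ≈ 8,234.3 brackets

Annual demand D = 659 × 260 = 171,340.
Production build-up factor (1 − d/p) = 1 − 659/3,280 = 0.7991.
Q* = √(2DS / (H(1 − d/p))) = √(2 × 171,340 × 585 / (3.7 × 0.7991)).
= √(200,467,800 / 2.9566) ≈ 8234.265.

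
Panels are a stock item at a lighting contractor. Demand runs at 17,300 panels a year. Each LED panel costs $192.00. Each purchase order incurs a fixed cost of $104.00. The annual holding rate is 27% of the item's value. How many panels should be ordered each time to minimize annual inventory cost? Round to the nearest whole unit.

Q* ≈ 263 panels

Holding cost H = 0.27 × $192.00 = $51.8400 per unit per year.
EOQ = √(2DS / H) = √(2 × 17,300 × 104 / 51.84).
= √(3,598,400 / 51.84) = √69,413.5802 ≈ 263.465.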